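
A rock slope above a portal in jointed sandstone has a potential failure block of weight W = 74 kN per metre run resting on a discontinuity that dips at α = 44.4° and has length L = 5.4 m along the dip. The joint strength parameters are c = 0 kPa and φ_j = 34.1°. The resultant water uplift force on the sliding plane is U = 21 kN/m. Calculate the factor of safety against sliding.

FS = 0.42

Resolving the block weight along and normal to the plane and applying the Mohr–Coulomb strength on the joint:
N' = W cosα − U = 74·cos44.4° − 21 = 31.9 kN/m
Driving force T = W sinα = 74·sin44.4° = 51.8 kN/m
Resisting force R = c·L + N'·tanφ_j = 0·5.4 + 31.9·tan34.1° = 0.0 + 21.6 = 21.6 kN/m
FS = R / T = 21.6 / 51.8 = 0.417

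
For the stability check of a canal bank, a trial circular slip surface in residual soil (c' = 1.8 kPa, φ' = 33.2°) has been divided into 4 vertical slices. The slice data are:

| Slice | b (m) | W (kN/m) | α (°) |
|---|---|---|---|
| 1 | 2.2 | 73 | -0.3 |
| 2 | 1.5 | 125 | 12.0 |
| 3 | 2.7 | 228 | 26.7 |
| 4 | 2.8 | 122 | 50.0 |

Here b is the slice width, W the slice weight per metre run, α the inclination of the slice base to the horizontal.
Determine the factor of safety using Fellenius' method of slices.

Ordinary method of slices: FS = Σ[c'·Δl_i + (W_i cosα_i)·tanφ'] / Σ W_i sinα_i, with Δl_i = b_i / cosα_i.
Slice 1: Δl = 2.2/cos(-0.3°) = 2.200 m; N'_1 = 73·cos(-0.3°) = 73.0; c'Δl = 3.96; W sinα = -0.4
Slice 2: Δl = 1.5/cos12.0° = 1.534 m; N'_2 = 125·cos12.0° = 122.3; c'Δl = 2.76; W sinα = 26.0
Slice 3: Δl = 2.7/cos26.7° = 3.022 m; N'_3 = 228·cos26.7° = 203.7; c'Δl = 5.44; W sinα = 102.4
Slice 4: Δl = 2.8/cos50.0° = 4.356 m; N'_4 = 122·cos50.0° = 78.4; c'Δl = 7.84; W sinα = 93.5
Σc'Δl = 20.0 kN/m; ΣN' = 477.4 kN/m; ΣW sinα = 221.5 kN/m
Resisting = 20.0 + 477.4·tan33.2° = 20.0 + 312.4 = 332.4 kN/m
FS = 332.4 / 221.5 = 1.501

FS = 1.50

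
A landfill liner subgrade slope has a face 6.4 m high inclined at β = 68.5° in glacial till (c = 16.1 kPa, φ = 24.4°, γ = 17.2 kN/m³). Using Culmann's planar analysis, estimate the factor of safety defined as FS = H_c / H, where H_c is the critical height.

FS = 1.76

H_c = (4c/γ) · sinβ cosφ / [1 − cos(β − φ)]
    = (4·16.1/17.2) · sin68.5°·cos24.4° / [1 − cos44.1°]
    = 3.744 · 0.8473 / 0.2819 = 11.26 m
FS = H_c / H = 11.26 / 6.4 = 1.759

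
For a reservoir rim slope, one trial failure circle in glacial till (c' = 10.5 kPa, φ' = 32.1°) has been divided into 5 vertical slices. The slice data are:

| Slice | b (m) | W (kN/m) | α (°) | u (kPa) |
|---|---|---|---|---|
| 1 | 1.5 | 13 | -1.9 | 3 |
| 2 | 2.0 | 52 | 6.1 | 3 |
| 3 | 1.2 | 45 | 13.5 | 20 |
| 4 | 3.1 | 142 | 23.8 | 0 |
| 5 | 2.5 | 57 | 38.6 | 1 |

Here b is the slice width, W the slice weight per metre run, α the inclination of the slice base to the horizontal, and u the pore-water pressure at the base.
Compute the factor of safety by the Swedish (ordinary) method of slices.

Ordinary method of slices: FS = Σ[c'·Δl_i + (W_i cosα_i − u_i·Δl_i)·tanφ'] / Σ W_i sinα_i, with Δl_i = b_i / cosα_i.
Slice 1: Δl = 1.5/cos(-1.9°) = 1.501 m; N'_1 = 13·cos(-1.9°) − 3·1.501 = 8.5; c'Δl = 15.76; W sinα = -0.4
Slice 2: Δl = 2.0/cos6.1° = 2.011 m; N'_2 = 52·cos6.1° − 3·2.011 = 45.7; c'Δl = 21.12; W sinα = 5.5
Slice 3: Δl = 1.2/cos13.5° = 1.234 m; N'_3 = 45·cos13.5° − 20·1.234 = 19.1; c'Δl = 12.96; W sinα = 10.5
Slice 4: Δl = 3.1/cos23.8° = 3.388 m; N'_4 = 142·cos23.8° − 0·3.388 = 129.9; c'Δl = 35.58; W sinα = 57.3
Slice 5: Δl = 2.5/cos38.6° = 3.199 m; N'_5 = 57·cos38.6° − 1·3.199 = 41.3; c'Δl = 33.59; W sinα = 35.6
Σc'Δl = 119.0 kN/m; ΣN' = 244.5 kN/m; ΣW sinα = 108.5 kN/m
Resisting = 119.0 + 244.5·tan32.1° = 119.0 + 153.4 = 272.4 kN/m
FS = 272.4 / 108.5 = 2.511

FS = 2.51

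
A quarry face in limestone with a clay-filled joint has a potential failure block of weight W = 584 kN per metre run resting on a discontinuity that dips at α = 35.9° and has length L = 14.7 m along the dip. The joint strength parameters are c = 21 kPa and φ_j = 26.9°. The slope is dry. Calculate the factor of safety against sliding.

Resolving the block weight along and normal to the plane and applying the Mohr–Coulomb strength on the joint:
N' = W cosα = 584·cos35.9° = 473.1 kN/m
Driving force T = W sinα = 584·sin35.9° = 342.4 kN/m
Resisting force R = c·L + N'·tanφ_j = 21·14.7 + 473.1·tan26.9° = 308.7 + 240.0 = 548.7 kN/m
FS = R / T = 548.7 / 342.4 = 1.602

FS = 1.60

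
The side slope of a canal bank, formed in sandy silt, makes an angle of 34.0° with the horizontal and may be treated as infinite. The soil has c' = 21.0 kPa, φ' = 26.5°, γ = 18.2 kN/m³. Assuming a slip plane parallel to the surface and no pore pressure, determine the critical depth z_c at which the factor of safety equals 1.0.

Setting FS = 1.00 in FS = [c' + γz cos²β tanφ'] / [γz sinβ cosβ] and solving for z:
z = c' / [γ cosβ (FS·sinβ − cosβ·tanφ')]
  = 21.0 / [18.2·cos34.0°·(1.00·sin34.0° − cos34.0°·tan26.5°)]
  = 21.0 / [18.2·0.8290·(1.00·0.5592 − 0.8290·0.4986)]
  = 21.0 / 2.2007 = 9.543 m

z_c = 9.54 m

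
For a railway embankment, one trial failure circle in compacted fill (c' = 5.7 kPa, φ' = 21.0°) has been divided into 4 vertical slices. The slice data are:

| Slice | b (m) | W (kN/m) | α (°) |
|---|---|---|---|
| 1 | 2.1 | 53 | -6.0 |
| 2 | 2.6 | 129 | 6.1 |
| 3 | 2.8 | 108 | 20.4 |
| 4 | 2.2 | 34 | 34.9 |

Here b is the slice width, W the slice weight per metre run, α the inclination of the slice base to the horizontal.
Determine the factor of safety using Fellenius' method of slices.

FS = 2.73

Ordinary method of slices: FS = Σ[c'·Δl_i + (W_i cosα_i)·tanφ'] / Σ W_i sinα_i, with Δl_i = b_i / cosα_i.
Slice 1: Δl = 2.1/cos(-6.0°) = 2.112 m; N'_1 = 53·cos(-6.0°) = 52.7; c'Δl = 12.04; W sinα = -5.5
Slice 2: Δl = 2.6/cos6.1° = 2.615 m; N'_2 = 129·cos6.1° = 128.3; c'Δl = 14.90; W sinα = 13.7
Slice 3: Δl = 2.8/cos20.4° = 2.987 m; N'_3 = 108·cos20.4° = 101.2; c'Δl = 17.03; W sinα = 37.6
Slice 4: Δl = 2.2/cos34.9° = 2.682 m; N'_4 = 34·cos34.9° = 27.9; c'Δl = 15.29; W sinα = 19.5
Σc'Δl = 59.3 kN/m; ΣN' = 310.1 kN/m; ΣW sinα = 65.3 kN/m
Resisting = 59.3 + 310.1·tan21.0° = 59.3 + 119.0 = 178.3 kN/m
FS = 178.3 / 65.3 = 2.732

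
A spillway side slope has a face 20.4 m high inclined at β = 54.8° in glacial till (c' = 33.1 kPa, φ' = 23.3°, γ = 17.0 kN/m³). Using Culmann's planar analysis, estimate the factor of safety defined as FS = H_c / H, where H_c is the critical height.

FS = 1.94

H_c = (4c'/γ) · sinβ cosφ' / [1 − cos(β − φ')]
    = (4·33.1/17.0) · sin54.8°·cos23.3° / [1 − cos31.5°]
    = 7.788 · 0.7505 / 0.1474 = 39.67 m
FS = H_c / H = 39.67 / 20.4 = 1.944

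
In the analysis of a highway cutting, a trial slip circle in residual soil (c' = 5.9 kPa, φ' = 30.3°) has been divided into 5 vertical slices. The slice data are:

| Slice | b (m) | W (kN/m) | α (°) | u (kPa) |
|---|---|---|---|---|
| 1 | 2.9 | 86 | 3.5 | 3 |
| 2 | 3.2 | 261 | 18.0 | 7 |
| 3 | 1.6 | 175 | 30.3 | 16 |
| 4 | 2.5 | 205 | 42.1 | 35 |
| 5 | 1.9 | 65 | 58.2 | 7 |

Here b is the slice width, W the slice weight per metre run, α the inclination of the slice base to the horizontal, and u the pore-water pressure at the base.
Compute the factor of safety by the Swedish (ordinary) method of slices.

FS = 0.99

Ordinary method of slices: FS = Σ[c'·Δl_i + (W_i cosα_i − u_i·Δl_i)·tanφ'] / Σ W_i sinα_i, with Δl_i = b_i / cosα_i.
Slice 1: Δl = 2.9/cos3.5° = 2.905 m; N'_1 = 86·cos3.5° − 3·2.905 = 77.1; c'Δl = 17.14; W sinα = 5.3
Slice 2: Δl = 3.2/cos18.0° = 3.365 m; N'_2 = 261·cos18.0° − 7·3.365 = 224.7; c'Δl = 19.85; W sinα = 80.7
Slice 3: Δl = 1.6/cos30.3° = 1.853 m; N'_3 = 175·cos30.3° − 16·1.853 = 121.4; c'Δl = 10.93; W sinα = 88.3
Slice 4: Δl = 2.5/cos42.1° = 3.369 m; N'_4 = 205·cos42.1° − 35·3.369 = 34.2; c'Δl = 19.88; W sinα = 137.4
Slice 5: Δl = 1.9/cos58.2° = 3.606 m; N'_5 = 65·cos58.2° − 7·3.606 = 9.0; c'Δl = 21.27; W sinα = 55.2
Σc'Δl = 89.1 kN/m; ΣN' = 466.4 kN/m; ΣW sinα = 366.9 kN/m
Resisting = 89.1 + 466.4·tan30.3° = 89.1 + 272.6 = 361.6 kN/m
FS = 361.6 / 366.9 = 0.986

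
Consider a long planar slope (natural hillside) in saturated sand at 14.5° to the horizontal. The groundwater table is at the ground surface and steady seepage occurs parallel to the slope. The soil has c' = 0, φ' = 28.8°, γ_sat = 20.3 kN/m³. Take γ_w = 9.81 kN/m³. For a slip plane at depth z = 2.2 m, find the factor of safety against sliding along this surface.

FS = 1.10

With seepage parallel to the slope and the water table at the surface, the effective normal stress on the slip plane uses the buoyant unit weight γ' = γ_sat − γ_w while the driving shear stress uses γ_sat:
FS = [c' + γ' z cos²β tanφ'] / [γ_sat z sinβ cosβ]
(For c' = 0 this reduces to FS = (γ'/γ_sat)·tanφ'/tanβ.)
γ' = 20.3 − 9.81 = 10.49 kN/m³
Numerator = 0.0 + 10.49·2.2·cos²14.5°·tan28.8° = 0.0 + 10.49·2.2·0.9373·0.5498 = 11.892 kPa
Denominator = 20.3·2.2·sin14.5°·cos14.5° = 20.3·2.2·0.2504·0.9681 = 10.826 kPa
FS = 11.892 / 10.826 = 1.098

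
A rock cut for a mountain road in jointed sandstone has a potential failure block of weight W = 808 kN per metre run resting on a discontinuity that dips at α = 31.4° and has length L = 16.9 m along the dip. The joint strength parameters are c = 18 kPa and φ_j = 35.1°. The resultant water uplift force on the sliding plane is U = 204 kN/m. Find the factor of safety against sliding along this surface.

FS = 1.53

Resolving the block weight along and normal to the plane and applying the Mohr–Coulomb strength on the joint:
N' = W cosα − U = 808·cos31.4° − 204 = 485.7 kN/m
Driving force T = W sinα = 808·sin31.4° = 421.0 kN/m
Resisting force R = c·L + N'·tanφ_j = 18·16.9 + 485.7·tan35.1° = 304.2 + 341.3 = 645.5 kN/m
FS = R / T = 645.5 / 421.0 = 1.533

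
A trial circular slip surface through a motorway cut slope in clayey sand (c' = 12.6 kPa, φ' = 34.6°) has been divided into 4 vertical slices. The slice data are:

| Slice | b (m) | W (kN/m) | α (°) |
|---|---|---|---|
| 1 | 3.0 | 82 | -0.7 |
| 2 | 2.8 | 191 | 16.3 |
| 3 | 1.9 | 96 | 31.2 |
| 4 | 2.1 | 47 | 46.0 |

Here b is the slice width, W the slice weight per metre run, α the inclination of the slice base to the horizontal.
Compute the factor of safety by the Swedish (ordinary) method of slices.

FS = 2.96

Ordinary method of slices: FS = Σ[c'·Δl_i + (W_i cosα_i)·tanφ'] / Σ W_i sinα_i, with Δl_i = b_i / cosα_i.
Slice 1: Δl = 3.0/cos(-0.7°) = 3.000 m; N'_1 = 82·cos(-0.7°) = 82.0; c'Δl = 37.80; W sinα = -1.0
Slice 2: Δl = 2.8/cos16.3° = 2.917 m; N'_2 = 191·cos16.3° = 183.3; c'Δl = 36.76; W sinα = 53.6
Slice 3: Δl = 1.9/cos31.2° = 2.221 m; N'_3 = 96·cos31.2° = 82.1; c'Δl = 27.99; W sinα = 49.7
Slice 4: Δl = 2.1/cos46.0° = 3.023 m; N'_4 = 47·cos46.0° = 32.6; c'Δl = 38.09; W sinα = 33.8
Σc'Δl = 140.6 kN/m; ΣN' = 380.1 kN/m; ΣW sinα = 136.1 kN/m
Resisting = 140.6 + 380.1·tan34.6° = 140.6 + 262.2 = 402.8 kN/m
FS = 402.8 / 136.1 = 2.959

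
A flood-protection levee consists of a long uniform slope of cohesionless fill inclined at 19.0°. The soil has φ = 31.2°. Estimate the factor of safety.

For a dry cohesionless infinite slope the factor of safety is FS = tanφ / tanβ.
FS = tan31.2° / tan19.0° = 0.6056 / 0.3443 = 1.759

FS = 1.76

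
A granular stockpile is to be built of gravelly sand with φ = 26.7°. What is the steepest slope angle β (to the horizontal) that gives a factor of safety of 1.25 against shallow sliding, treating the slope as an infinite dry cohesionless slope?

For an infinite dry cohesionless slope FS = tanφ/tanβ, so tanβ = tanφ / FS.
tanβ = tan26.7° / 1.25 = 0.5029 / 1.25 = 0.4024
β = arctan(0.4024) = 21.92°

β = 21.9°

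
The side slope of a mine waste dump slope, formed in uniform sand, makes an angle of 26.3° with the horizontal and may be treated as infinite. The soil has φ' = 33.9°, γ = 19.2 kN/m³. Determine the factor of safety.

FS = 1.36

For a dry cohesionless infinite slope the factor of safety is FS = tanφ' / tanβ.
FS = tan33.9° / tan26.3° = 0.6720 / 0.4942 = 1.360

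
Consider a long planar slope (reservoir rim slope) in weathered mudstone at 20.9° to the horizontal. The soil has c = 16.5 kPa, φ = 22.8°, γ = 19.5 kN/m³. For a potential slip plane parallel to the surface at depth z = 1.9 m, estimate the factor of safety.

For an infinite slope with a slip plane parallel to the surface (no pore pressure): FS = [c + γz cos²β tanφ] / [γz sinβ cosβ].
γz = 19.5·1.9 = 37.05 kN/m²
Numerator = 16.5 + 37.05·cos²20.9°·tan22.8° = 16.5 + 37.05·0.8727·0.4204 = 30.092 kPa
Denominator = 37.05·sin20.9°·cos20.9° = 37.05·0.3567·0.9342 = 12.348 kPa
FS = 30.092 / 12.348 = 2.437

FS = 2.44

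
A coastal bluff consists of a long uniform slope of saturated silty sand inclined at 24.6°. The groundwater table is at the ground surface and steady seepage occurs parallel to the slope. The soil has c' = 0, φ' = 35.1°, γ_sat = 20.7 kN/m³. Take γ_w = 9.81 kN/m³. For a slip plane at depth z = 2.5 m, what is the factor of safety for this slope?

With seepage parallel to the slope and the water table at the surface, the effective normal stress on the slip plane uses the buoyant unit weight γ' = γ_sat − γ_w while the driving shear stress uses γ_sat:
FS = [c' + γ' z cos²β tanφ'] / [γ_sat z sinβ cosβ]
(For c' = 0 this reduces to FS = (γ'/γ_sat)·tanφ'/tanβ.)
γ' = 20.7 − 9.81 = 10.89 kN/m³
Numerator = 0.0 + 10.89·2.5·cos²24.6°·tan35.1° = 0.0 + 10.89·2.5·0.8267·0.7028 = 15.818 kPa
Denominator = 20.7·2.5·sin24.6°·cos24.6° = 20.7·2.5·0.4163·0.9092 = 19.587 kPa
FS = 15.818 / 19.587 = 0.808

FS = 0.81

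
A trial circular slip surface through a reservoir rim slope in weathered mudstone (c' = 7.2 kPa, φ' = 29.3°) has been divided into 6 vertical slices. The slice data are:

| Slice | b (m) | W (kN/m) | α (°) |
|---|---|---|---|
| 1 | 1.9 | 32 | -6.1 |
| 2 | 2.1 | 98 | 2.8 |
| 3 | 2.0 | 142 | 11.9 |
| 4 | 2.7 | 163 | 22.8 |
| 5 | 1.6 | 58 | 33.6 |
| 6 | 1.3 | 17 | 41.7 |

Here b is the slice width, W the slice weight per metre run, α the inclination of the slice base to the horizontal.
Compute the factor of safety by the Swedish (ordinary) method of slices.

Ordinary method of slices: FS = Σ[c'·Δl_i + (W_i cosα_i)·tanφ'] / Σ W_i sinα_i, with Δl_i = b_i / cosα_i.
Slice 1: Δl = 1.9/cos(-6.1°) = 1.911 m; N'_1 = 32·cos(-6.1°) = 31.8; c'Δl = 13.76; W sinα = -3.4
Slice 2: Δl = 2.1/cos2.8° = 2.103 m; N'_2 = 98·cos2.8° = 97.9; c'Δl = 15.14; W sinα = 4.8
Slice 3: Δl = 2.0/cos11.9° = 2.044 m; N'_3 = 142·cos11.9° = 138.9; c'Δl = 14.72; W sinα = 29.3
Slice 4: Δl = 2.7/cos22.8° = 2.929 m; N'_4 = 163·cos22.8° = 150.3; c'Δl = 21.09; W sinα = 63.2
Slice 5: Δl = 1.6/cos33.6° = 1.921 m; N'_5 = 58·cos33.6° = 48.3; c'Δl = 13.83; W sinα = 32.1
Slice 6: Δl = 1.3/cos41.7° = 1.741 m; N'_6 = 17·cos41.7° = 12.7; c'Δl = 12.54; W sinα = 11.3
Σc'Δl = 91.1 kN/m; ΣN' = 479.9 kN/m; ΣW sinα = 137.2 kN/m
Resisting = 91.1 + 479.9·tan29.3° = 91.1 + 269.3 = 360.4 kN/m
FS = 360.4 / 137.2 = 2.626

FS = 2.63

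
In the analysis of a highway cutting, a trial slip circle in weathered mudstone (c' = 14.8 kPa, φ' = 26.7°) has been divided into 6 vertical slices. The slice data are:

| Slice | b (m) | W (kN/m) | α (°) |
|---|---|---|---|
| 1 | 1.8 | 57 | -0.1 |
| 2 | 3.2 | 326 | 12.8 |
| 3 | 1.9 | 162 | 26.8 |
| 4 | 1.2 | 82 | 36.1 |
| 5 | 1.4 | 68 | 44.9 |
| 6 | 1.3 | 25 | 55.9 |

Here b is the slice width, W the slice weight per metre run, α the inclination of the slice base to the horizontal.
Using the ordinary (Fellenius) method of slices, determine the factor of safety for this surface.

Ordinary method of slices: FS = Σ[c'·Δl_i + (W_i cosα_i)·tanφ'] / Σ W_i sinα_i, with Δl_i = b_i / cosα_i.
Slice 1: Δl = 1.8/cos(-0.1°) = 1.800 m; N'_1 = 57·cos(-0.1°) = 57.0; c'Δl = 26.64; W sinα = -0.1
Slice 2: Δl = 3.2/cos12.8° = 3.282 m; N'_2 = 326·cos12.8° = 317.9; c'Δl = 48.57; W sinα = 72.2
Slice 3: Δl = 1.9/cos26.8° = 2.129 m; N'_3 = 162·cos26.8° = 144.6; c'Δl = 31.50; W sinα = 73.0
Slice 4: Δl = 1.2/cos36.1° = 1.485 m; N'_4 = 82·cos36.1° = 66.3; c'Δl = 21.98; W sinα = 48.3
Slice 5: Δl = 1.4/cos44.9° = 1.976 m; N'_5 = 68·cos44.9° = 48.2; c'Δl = 29.25; W sinα = 48.0
Slice 6: Δl = 1.3/cos55.9° = 2.319 m; N'_6 = 25·cos55.9° = 14.0; c'Δl = 34.32; W sinα = 20.7
Σc'Δl = 192.3 kN/m; ΣN' = 647.9 kN/m; ΣW sinα = 262.2 kN/m
Resisting = 192.3 + 647.9·tan26.7° = 192.3 + 325.9 = 518.1 kN/m
FS = 518.1 / 262.2 = 1.976

FS = 1.98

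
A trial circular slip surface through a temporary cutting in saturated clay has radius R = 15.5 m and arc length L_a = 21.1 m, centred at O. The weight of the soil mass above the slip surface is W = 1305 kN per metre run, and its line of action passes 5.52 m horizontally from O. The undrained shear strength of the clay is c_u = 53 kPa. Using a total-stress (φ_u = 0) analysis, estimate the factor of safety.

FS = 2.41

Taking moments about the centre O, the resisting moment is provided by the undrained shear strength acting along the arc:
M_R = c_u·L_a·R = 53·21.10·15.5 = 17333.7 kN·m/m
M_D = W·d = 1305·5.52 = 7203.6 kN·m/m
FS = M_R / M_D = 17333.7 / 7203.6 = 2.406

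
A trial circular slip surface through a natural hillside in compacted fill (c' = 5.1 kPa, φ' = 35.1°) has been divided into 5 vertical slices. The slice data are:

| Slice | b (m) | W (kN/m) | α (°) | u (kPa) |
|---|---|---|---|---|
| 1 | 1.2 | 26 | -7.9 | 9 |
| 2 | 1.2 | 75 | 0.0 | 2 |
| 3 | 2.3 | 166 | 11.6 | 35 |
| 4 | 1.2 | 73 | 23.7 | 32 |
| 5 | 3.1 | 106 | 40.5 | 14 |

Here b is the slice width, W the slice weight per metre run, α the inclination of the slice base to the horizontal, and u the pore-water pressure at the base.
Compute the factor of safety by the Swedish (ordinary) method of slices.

FS = 1.59

Ordinary method of slices: FS = Σ[c'·Δl_i + (W_i cosα_i − u_i·Δl_i)·tanφ'] / Σ W_i sinα_i, with Δl_i = b_i / cosα_i.
Slice 1: Δl = 1.2/cos(-7.9°) = 1.211 m; N'_1 = 26·cos(-7.9°) − 9·1.211 = 14.8; c'Δl = 6.18; W sinα = -3.6
Slice 2: Δl = 1.2/cos0.0° = 1.200 m; N'_2 = 75·cos0.0° − 2·1.200 = 72.6; c'Δl = 6.12; W sinα = 0.0
Slice 3: Δl = 2.3/cos11.6° = 2.348 m; N'_3 = 166·cos11.6° − 35·2.348 = 80.4; c'Δl = 11.97; W sinα = 33.4
Slice 4: Δl = 1.2/cos23.7° = 1.311 m; N'_4 = 73·cos23.7° − 32·1.311 = 24.9; c'Δl = 6.68; W sinα = 29.3
Slice 5: Δl = 3.1/cos40.5° = 4.077 m; N'_5 = 106·cos40.5° − 14·4.077 = 23.5; c'Δl = 20.79; W sinα = 68.8
Σc'Δl = 51.7 kN/m; ΣN' = 216.3 kN/m; ΣW sinα = 128.0 kN/m
Resisting = 51.7 + 216.3·tan35.1° = 51.7 + 152.0 = 203.8 kN/m
FS = 203.8 / 128.0 = 1.592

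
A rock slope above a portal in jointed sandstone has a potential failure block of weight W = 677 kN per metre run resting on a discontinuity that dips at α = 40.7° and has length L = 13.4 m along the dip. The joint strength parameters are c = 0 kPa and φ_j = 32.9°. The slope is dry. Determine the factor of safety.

FS = 0.75

Resolving the block weight along and normal to the plane and applying the Mohr–Coulomb strength on the joint:
N' = W cosα = 677·cos40.7° = 513.3 kN/m
Driving force T = W sinα = 677·sin40.7° = 441.5 kN/m
Resisting force R = c·L + N'·tanφ_j = 0·13.4 + 513.3·tan32.9° = 0.0 + 332.0 = 332.0 kN/m
FS = R / T = 332.0 / 441.5 = 0.752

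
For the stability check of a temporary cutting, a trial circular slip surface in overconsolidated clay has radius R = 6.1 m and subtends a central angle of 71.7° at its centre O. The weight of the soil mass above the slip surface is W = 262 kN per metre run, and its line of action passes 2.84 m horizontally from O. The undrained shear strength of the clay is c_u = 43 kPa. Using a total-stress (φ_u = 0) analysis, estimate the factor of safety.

Taking moments about the centre O, the resisting moment is provided by the undrained shear strength acting along the arc:
Arc length L_a = R·θ = 6.1·(71.7°·π/180) = 6.1·1.2514 = 7.63 m
M_R = c_u·L_a·R = 43·7.63·6.1 = 2002.3 kN·m/m
M_D = W·d = 262·2.84 = 744.1 kN·m/m
FS = M_R / M_D = 2002.3 / 744.1 = 2.691

FS = 2.69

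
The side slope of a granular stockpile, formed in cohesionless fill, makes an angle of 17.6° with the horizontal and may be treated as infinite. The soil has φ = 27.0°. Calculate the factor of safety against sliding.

For a dry cohesionless infinite slope the factor of safety is FS = tanφ / tanβ.
FS = tan27.0° / tan17.6° = 0.5095 / 0.3172 = 1.606

FS = 1.61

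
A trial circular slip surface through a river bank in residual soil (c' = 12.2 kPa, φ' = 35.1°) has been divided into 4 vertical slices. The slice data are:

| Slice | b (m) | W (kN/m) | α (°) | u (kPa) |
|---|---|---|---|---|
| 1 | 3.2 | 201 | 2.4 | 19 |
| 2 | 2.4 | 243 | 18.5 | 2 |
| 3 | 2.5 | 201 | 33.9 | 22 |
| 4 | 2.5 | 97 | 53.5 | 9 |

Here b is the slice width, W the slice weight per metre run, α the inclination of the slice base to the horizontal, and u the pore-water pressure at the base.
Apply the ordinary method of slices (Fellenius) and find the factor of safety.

FS = 1.81

Ordinary method of slices: FS = Σ[c'·Δl_i + (W_i cosα_i − u_i·Δl_i)·tanφ'] / Σ W_i sinα_i, with Δl_i = b_i / cosα_i.
Slice 1: Δl = 3.2/cos2.4° = 3.203 m; N'_1 = 201·cos2.4° − 19·3.203 = 140.0; c'Δl = 39.07; W sinα = 8.4
Slice 2: Δl = 2.4/cos18.5° = 2.531 m; N'_2 = 243·cos18.5° − 2·2.531 = 225.4; c'Δl = 30.88; W sinα = 77.1
Slice 3: Δl = 2.5/cos33.9° = 3.012 m; N'_3 = 201·cos33.9° − 22·3.012 = 100.6; c'Δl = 36.75; W sinα = 112.1
Slice 4: Δl = 2.5/cos53.5° = 4.203 m; N'_4 = 97·cos53.5° − 9·4.203 = 19.9; c'Δl = 51.28; W sinα = 78.0
Σc'Δl = 158.0 kN/m; ΣN' = 485.8 kN/m; ΣW sinα = 275.6 kN/m
Resisting = 158.0 + 485.8·tan35.1° = 158.0 + 341.4 = 499.4 kN/m
FS = 499.4 / 275.6 = 1.812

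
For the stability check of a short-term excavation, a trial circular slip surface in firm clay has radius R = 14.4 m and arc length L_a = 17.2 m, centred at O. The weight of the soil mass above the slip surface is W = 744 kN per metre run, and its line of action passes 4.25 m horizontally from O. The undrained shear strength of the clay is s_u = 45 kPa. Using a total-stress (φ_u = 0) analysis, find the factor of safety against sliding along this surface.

FS = 3.52

Taking moments about the centre O, the resisting moment is provided by the undrained shear strength acting along the arc:
M_R = s_u·L_a·R = 45·17.20·14.4 = 11145.6 kN·m/m
M_D = W·d = 744·4.25 = 3162.0 kN·m/m
FS = M_R / M_D = 11145.6 / 3162.0 = 3.525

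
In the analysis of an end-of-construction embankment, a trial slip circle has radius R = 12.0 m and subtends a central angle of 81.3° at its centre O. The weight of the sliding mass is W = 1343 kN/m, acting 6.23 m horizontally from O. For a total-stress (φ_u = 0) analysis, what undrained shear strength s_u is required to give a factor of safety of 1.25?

s_u = 51.2 kPa

FS = s_u·L_a·R / (W·d), so s_u = FS·W·d / (L_a·R).
Arc length L_a = R·θ = 12.0·(81.3°·π/180) = 12.0·1.4190 = 17.03 m
s_u = 1.25·1343·6.23 / (17.03·12.0) = 10458.6 / 204.33 = 51.19 kPa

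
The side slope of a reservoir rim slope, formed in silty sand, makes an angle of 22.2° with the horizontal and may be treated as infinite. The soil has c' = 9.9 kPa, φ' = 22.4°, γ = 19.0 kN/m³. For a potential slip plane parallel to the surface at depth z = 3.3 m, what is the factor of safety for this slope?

For an infinite slope with a slip plane parallel to the surface (no pore pressure): FS = [c' + γz cos²β tanφ'] / [γz sinβ cosβ].
γz = 19.0·3.3 = 62.70 kN/m²
Numerator = 9.9 + 62.70·cos²22.2°·tan22.4° = 9.9 + 62.70·0.8572·0.4122 = 32.054 kPa
Denominator = 62.70·sin22.2°·cos22.2° = 62.70·0.3778·0.9259 = 21.934 kPa
FS = 32.054 / 21.934 = 1.461

FS = 1.46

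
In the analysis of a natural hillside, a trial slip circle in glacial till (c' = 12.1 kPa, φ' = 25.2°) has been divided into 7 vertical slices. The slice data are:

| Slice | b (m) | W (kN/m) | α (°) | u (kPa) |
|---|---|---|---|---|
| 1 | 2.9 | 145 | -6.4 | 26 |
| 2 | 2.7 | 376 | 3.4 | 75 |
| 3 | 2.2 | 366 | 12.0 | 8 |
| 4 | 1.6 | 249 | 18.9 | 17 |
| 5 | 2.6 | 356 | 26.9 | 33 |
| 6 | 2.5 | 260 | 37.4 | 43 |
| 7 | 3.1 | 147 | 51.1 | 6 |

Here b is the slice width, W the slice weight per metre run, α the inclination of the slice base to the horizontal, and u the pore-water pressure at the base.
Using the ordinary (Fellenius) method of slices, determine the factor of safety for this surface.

FS = 1.32

Ordinary method of slices: FS = Σ[c'·Δl_i + (W_i cosα_i − u_i·Δl_i)·tanφ'] / Σ W_i sinα_i, with Δl_i = b_i / cosα_i.
Slice 1: Δl = 2.9/cos(-6.4°) = 2.918 m; N'_1 = 145·cos(-6.4°) − 26·2.918 = 68.2; c'Δl = 35.31; W sinα = -16.2
Slice 2: Δl = 2.7/cos3.4° = 2.705 m; N'_2 = 376·cos3.4° − 75·2.705 = 172.5; c'Δl = 32.73; W sinα = 22.3
Slice 3: Δl = 2.2/cos12.0° = 2.249 m; N'_3 = 366·cos12.0° − 8·2.249 = 340.0; c'Δl = 27.21; W sinα = 76.1
Slice 4: Δl = 1.6/cos18.9° = 1.691 m; N'_4 = 249·cos18.9° − 17·1.691 = 206.8; c'Δl = 20.46; W sinα = 80.7
Slice 5: Δl = 2.6/cos26.9° = 2.915 m; N'_5 = 356·cos26.9° − 33·2.915 = 221.3; c'Δl = 35.28; W sinα = 161.1
Slice 6: Δl = 2.5/cos37.4° = 3.147 m; N'_6 = 260·cos37.4° − 43·3.147 = 71.2; c'Δl = 38.08; W sinα = 157.9
Slice 7: Δl = 3.1/cos51.1° = 4.937 m; N'_7 = 147·cos51.1° − 6·4.937 = 62.7; c'Δl = 59.73; W sinα = 114.4
Σc'Δl = 248.8 kN/m; ΣN' = 1142.7 kN/m; ΣW sinα = 596.3 kN/m
Resisting = 248.8 + 1142.7·tan25.2° = 248.8 + 537.7 = 786.5 kN/m
FS = 786.5 / 596.3 = 1.319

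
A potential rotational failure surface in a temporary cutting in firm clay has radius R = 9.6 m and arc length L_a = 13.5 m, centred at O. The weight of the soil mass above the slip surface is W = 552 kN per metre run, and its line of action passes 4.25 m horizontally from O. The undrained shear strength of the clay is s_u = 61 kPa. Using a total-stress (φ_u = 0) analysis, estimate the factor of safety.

Taking moments about the centre O, the resisting moment is provided by the undrained shear strength acting along the arc:
M_R = s_u·L_a·R = 61·13.50·9.6 = 7905.6 kN·m/m
M_D = W·d = 552·4.25 = 2346.0 kN·m/m
FS = M_R / M_D = 7905.6 / 2346.0 = 3.370

FS = 3.37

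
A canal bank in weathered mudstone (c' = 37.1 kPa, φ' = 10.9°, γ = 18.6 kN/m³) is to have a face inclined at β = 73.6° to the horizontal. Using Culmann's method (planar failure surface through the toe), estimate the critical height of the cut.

H_c = 13.88 m

Culmann's analysis gives the critical failure plane at α_cr = (β + φ')/2 = (73.6 + 10.9)/2 = 42.2°, and the critical height
H_c = (4c'/γ) · sinβ cosφ' / [1 − cos(β − φ')]
    = (4·37.1/18.6) · sin73.6°·cos10.9° / [1 − cos(62.7°)]
    = 7.978 · 0.9593·0.9820 / [1 − 0.4586]
    = 7.978 · 0.9420 / 0.5414
    = 13.88 m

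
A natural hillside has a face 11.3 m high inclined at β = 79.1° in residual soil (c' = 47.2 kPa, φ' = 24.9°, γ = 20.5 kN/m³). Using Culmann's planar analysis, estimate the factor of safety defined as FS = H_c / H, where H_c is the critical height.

H_c = (4c'/γ) · sinβ cosφ' / [1 − cos(β − φ')]
    = (4·47.2/20.5) · sin79.1°·cos24.9° / [1 − cos54.2°]
    = 9.210 · 0.8907 / 0.4150 = 19.76 m
FS = H_c / H = 19.76 / 11.3 = 1.749

FS = 1.75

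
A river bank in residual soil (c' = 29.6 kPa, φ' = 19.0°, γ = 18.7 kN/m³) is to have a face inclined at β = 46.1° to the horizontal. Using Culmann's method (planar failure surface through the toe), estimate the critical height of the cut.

H_c = 39.29 m

Culmann's analysis gives the critical failure plane at α_cr = (β + φ')/2 = (46.1 + 19.0)/2 = 32.5°, and the critical height
H_c = (4c'/γ) · sinβ cosφ' / [1 − cos(β − φ')]
    = (4·29.6/18.7) · sin46.1°·cos19.0° / [1 − cos(27.1°)]
    = 6.332 · 0.7206·0.9455 / [1 − 0.8902]
    = 6.332 · 0.6813 / 0.1098
    = 39.29 m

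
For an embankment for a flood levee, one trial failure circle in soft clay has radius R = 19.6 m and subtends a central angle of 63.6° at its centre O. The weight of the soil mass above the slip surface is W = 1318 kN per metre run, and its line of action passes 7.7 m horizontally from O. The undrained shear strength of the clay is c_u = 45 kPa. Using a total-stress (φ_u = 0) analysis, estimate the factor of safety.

Taking moments about the centre O, the resisting moment is provided by the undrained shear strength acting along the arc:
Arc length L_a = R·θ = 19.6·(63.6°·π/180) = 19.6·1.1100 = 21.76 m
M_R = c_u·L_a·R = 45·21.76·19.6 = 19189.3 kN·m/m
M_D = W·d = 1318·7.7 = 10148.6 kN·m/m
FS = M_R / M_D = 19189.3 / 10148.6 = 1.891

FS = 1.89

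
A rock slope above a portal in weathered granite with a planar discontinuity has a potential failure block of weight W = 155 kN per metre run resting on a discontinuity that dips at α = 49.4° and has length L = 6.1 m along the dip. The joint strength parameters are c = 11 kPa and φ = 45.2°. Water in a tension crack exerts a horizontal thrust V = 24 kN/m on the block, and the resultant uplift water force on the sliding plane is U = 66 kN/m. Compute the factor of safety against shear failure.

Resolving the block weight along and normal to the plane and applying the Mohr–Coulomb strength on the joint:
N' = W cosα − U − V sinα = 155·cos49.4° − 66 − 24·sin49.4° = 16.6 kN/m
Driving force T = W sinα + V cosα = 155·sin49.4° + 24·cos49.4° = 133.3 kN/m
Resisting force R = c·L + N'·tanφ = 11·6.1 + 16.6·tan45.2° = 67.1 + 16.8 = 83.9 kN/m
FS = R / T = 83.9 / 133.3 = 0.629

FS = 0.63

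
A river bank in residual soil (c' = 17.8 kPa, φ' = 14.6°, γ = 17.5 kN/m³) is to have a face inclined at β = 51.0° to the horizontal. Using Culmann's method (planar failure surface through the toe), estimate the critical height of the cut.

H_c = 15.68 m

Culmann's analysis gives the critical failure plane at α_cr = (β + φ')/2 = (51.0 + 14.6)/2 = 32.8°, and the critical height
H_c = (4c'/γ) · sinβ cosφ' / [1 − cos(β − φ')]
    = (4·17.8/17.5) · sin51.0°·cos14.6° / [1 − cos(36.4°)]
    = 4.069 · 0.7771·0.9677 / [1 − 0.8049]
    = 4.069 · 0.7521 / 0.1951
    = 15.68 m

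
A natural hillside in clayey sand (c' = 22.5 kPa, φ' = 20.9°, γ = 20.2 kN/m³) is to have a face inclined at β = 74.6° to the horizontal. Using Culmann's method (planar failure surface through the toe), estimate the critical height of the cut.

Culmann's analysis gives the critical failure plane at α_cr = (β + φ')/2 = (74.6 + 20.9)/2 = 47.8°, and the critical height
H_c = (4c'/γ) · sinβ cosφ' / [1 − cos(β − φ')]
    = (4·22.5/20.2) · sin74.6°·cos20.9° / [1 − cos(53.7°)]
    = 4.455 · 0.9641·0.9342 / [1 − 0.5920]
    = 4.455 · 0.9007 / 0.4080
    = 9.84 m

H_c = 9.84 m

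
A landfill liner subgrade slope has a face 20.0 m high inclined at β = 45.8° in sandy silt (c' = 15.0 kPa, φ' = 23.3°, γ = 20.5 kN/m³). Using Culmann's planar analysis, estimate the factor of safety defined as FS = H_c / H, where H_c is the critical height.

H_c = (4c'/γ) · sinβ cosφ' / [1 − cos(β − φ')]
    = (4·15.0/20.5) · sin45.8°·cos23.3° / [1 − cos22.5°]
    = 2.927 · 0.6584 / 0.0761 = 25.32 m
FS = H_c / H = 25.32 / 20.0 = 1.266

FS = 1.27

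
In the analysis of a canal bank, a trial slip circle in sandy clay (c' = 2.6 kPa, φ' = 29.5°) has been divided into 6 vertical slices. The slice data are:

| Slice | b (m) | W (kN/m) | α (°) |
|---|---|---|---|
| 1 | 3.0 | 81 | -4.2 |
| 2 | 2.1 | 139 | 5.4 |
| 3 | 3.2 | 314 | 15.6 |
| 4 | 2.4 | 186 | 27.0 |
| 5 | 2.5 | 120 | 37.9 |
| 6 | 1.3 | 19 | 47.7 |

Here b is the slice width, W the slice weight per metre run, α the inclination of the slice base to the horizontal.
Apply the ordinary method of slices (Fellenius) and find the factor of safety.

Ordinary method of slices: FS = Σ[c'·Δl_i + (W_i cosα_i)·tanφ'] / Σ W_i sinα_i, with Δl_i = b_i / cosα_i.
Slice 1: Δl = 3.0/cos(-4.2°) = 3.008 m; N'_1 = 81·cos(-4.2°) = 80.8; c'Δl = 7.82; W sinα = -5.9
Slice 2: Δl = 2.1/cos5.4° = 2.109 m; N'_2 = 139·cos5.4° = 138.4; c'Δl = 5.48; W sinα = 13.1
Slice 3: Δl = 3.2/cos15.6° = 3.322 m; N'_3 = 314·cos15.6° = 302.4; c'Δl = 8.64; W sinα = 84.4
Slice 4: Δl = 2.4/cos27.0° = 2.694 m; N'_4 = 186·cos27.0° = 165.7; c'Δl = 7.00; W sinα = 84.4
Slice 5: Δl = 2.5/cos37.9° = 3.168 m; N'_5 = 120·cos37.9° = 94.7; c'Δl = 8.24; W sinα = 73.7
Slice 6: Δl = 1.3/cos47.7° = 1.932 m; N'_6 = 19·cos47.7° = 12.8; c'Δl = 5.02; W sinα = 14.1
Σc'Δl = 42.2 kN/m; ΣN' = 794.8 kN/m; ΣW sinα = 263.8 kN/m
Resisting = 42.2 + 794.8·tan29.5° = 42.2 + 449.7 = 491.9 kN/m
FS = 491.9 / 263.8 = 1.865

FS = 1.86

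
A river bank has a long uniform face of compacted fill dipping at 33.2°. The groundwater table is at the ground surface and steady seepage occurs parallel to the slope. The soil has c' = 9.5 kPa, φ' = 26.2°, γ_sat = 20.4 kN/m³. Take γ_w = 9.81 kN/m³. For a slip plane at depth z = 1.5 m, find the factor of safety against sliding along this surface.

FS = 1.07

With seepage parallel to the slope and the water table at the surface, the effective normal stress on the slip plane uses the buoyant unit weight γ' = γ_sat − γ_w while the driving shear stress uses γ_sat:
FS = [c' + γ' z cos²β tanφ'] / [γ_sat z sinβ cosβ]
γ' = 20.4 − 9.81 = 10.59 kN/m³
Numerator = 9.5 + 10.59·1.5·cos²33.2°·tan26.2° = 9.5 + 10.59·1.5·0.7002·0.4921 = 14.973 kPa
Denominator = 20.4·1.5·sin33.2°·cos33.2° = 20.4·1.5·0.5476·0.8368 = 14.020 kPa
FS = 14.973 / 14.020 = 1.068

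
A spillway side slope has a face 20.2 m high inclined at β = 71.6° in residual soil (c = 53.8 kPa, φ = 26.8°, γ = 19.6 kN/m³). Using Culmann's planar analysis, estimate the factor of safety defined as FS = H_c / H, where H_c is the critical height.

H_c = (4c/γ) · sinβ cosφ / [1 − cos(β − φ)]
    = (4·53.8/19.6) · sin71.6°·cos26.8° / [1 − cos44.8°]
    = 10.980 · 0.8470 / 0.2904 = 32.02 m
FS = H_c / H = 32.02 / 20.2 = 1.585

FS = 1.59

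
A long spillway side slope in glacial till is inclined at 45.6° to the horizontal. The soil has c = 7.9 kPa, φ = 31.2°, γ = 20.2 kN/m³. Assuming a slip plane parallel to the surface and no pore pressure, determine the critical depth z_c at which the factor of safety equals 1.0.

Setting FS = 1.00 in FS = [c + γz cos²β tanφ] / [γz sinβ cosβ] and solving for z:
z = c / [γ cosβ (FS·sinβ − cosβ·tanφ)]
  = 7.9 / [20.2·cos45.6°·(1.00·sin45.6° − cos45.6°·tan31.2°)]
  = 7.9 / [20.2·0.6997·(1.00·0.7145 − 0.6997·0.6056)]
  = 7.9 / 4.1091 = 1.923 m

z_c = 1.92 m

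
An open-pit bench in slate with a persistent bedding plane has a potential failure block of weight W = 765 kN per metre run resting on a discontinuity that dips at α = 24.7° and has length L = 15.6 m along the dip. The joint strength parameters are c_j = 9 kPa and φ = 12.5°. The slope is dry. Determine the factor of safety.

Resolving the block weight along and normal to the plane and applying the Mohr–Coulomb strength on the joint:
N' = W cosα = 765·cos24.7° = 695.0 kN/m
Driving force T = W sinα = 765·sin24.7° = 319.7 kN/m
Resisting force R = c_j·L + N'·tanφ = 9·15.6 + 695.0·tan12.5° = 140.4 + 154.1 = 294.5 kN/m
FS = R / T = 294.5 / 319.7 = 0.921

FS = 0.92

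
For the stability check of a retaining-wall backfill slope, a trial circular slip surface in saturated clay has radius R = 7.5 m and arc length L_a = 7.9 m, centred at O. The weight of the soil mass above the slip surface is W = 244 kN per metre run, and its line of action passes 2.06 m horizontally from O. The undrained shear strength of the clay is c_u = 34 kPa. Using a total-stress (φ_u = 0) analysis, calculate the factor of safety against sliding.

Taking moments about the centre O, the resisting moment is provided by the undrained shear strength acting along the arc:
M_R = c_u·L_a·R = 34·7.90·7.5 = 2014.5 kN·m/m
M_D = W·d = 244·2.06 = 502.6 kN·m/m
FS = M_R / M_D = 2014.5 / 502.6 = 4.008

FS = 4.01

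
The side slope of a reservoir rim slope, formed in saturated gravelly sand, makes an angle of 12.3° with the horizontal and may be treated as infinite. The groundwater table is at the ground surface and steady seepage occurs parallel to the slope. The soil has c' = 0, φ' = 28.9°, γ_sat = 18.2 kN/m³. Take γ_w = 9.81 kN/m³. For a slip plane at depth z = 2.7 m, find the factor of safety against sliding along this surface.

With seepage parallel to the slope and the water table at the surface, the effective normal stress on the slip plane uses the buoyant unit weight γ' = γ_sat − γ_w while the driving shear stress uses γ_sat:
FS = [c' + γ' z cos²β tanφ'] / [γ_sat z sinβ cosβ]
(For c' = 0 this reduces to FS = (γ'/γ_sat)·tanφ'/tanβ.)
γ' = 18.2 − 9.81 = 8.39 kN/m³
Numerator = 0.0 + 8.39·2.7·cos²12.3°·tan28.9° = 0.0 + 8.39·2.7·0.9546·0.5520 = 11.938 kPa
Denominator = 18.2·2.7·sin12.3°·cos12.3° = 18.2·2.7·0.2130·0.9770 = 10.228 kPa
FS = 11.938 / 10.228 = 1.167

FS = 1.17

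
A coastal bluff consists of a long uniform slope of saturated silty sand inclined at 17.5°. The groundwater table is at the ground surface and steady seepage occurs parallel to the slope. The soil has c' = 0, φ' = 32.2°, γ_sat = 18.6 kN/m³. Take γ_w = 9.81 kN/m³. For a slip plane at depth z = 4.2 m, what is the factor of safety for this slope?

With seepage parallel to the slope and the water table at the surface, the effective normal stress on the slip plane uses the buoyant unit weight γ' = γ_sat − γ_w while the driving shear stress uses γ_sat:
FS = [c' + γ' z cos²β tanφ'] / [γ_sat z sinβ cosβ]
(For c' = 0 this reduces to FS = (γ'/γ_sat)·tanφ'/tanβ.)
γ' = 18.6 − 9.81 = 8.79 kN/m³
Numerator = 0.0 + 8.79·4.2·cos²17.5°·tan32.2° = 0.0 + 8.79·4.2·0.9096·0.6297 = 21.146 kPa
Denominator = 18.6·4.2·sin17.5°·cos17.5° = 18.6·4.2·0.3007·0.9537 = 22.404 kPa
FS = 21.146 / 22.404 = 0.944

FS = 0.94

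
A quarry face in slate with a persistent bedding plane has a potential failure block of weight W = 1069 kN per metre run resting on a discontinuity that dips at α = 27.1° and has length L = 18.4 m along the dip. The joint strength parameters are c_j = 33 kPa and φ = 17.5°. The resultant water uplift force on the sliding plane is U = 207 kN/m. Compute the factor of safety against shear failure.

Resolving the block weight along and normal to the plane and applying the Mohr–Coulomb strength on the joint:
N' = W cosα − U = 1069·cos27.1° − 207 = 744.6 kN/m
Driving force T = W sinα = 1069·sin27.1° = 487.0 kN/m
Resisting force R = c_j·L + N'·tanφ = 33·18.4 + 744.6·tan17.5° = 607.2 + 234.8 = 842.0 kN/m
FS = R / T = 842.0 / 487.0 = 1.729

FS = 1.73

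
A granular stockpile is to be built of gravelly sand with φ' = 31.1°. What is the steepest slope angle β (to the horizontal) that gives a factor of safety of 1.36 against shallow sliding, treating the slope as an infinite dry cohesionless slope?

For an infinite dry cohesionless slope FS = tanφ'/tanβ, so tanβ = tanφ' / FS.
tanβ = tan31.1° / 1.36 = 0.6032 / 1.36 = 0.4436
β = arctan(0.4436) = 23.92°

β = 23.9°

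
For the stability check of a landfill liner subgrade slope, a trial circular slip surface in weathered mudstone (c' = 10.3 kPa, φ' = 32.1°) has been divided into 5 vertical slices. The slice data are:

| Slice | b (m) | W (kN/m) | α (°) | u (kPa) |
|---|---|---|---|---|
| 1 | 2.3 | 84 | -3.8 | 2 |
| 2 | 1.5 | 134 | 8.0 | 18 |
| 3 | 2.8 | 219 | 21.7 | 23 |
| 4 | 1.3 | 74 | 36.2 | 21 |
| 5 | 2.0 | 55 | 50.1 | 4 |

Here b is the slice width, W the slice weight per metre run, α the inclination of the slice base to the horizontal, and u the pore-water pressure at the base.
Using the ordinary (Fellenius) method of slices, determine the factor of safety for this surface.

Ordinary method of slices: FS = Σ[c'·Δl_i + (W_i cosα_i − u_i·Δl_i)·tanφ'] / Σ W_i sinα_i, with Δl_i = b_i / cosα_i.
Slice 1: Δl = 2.3/cos(-3.8°) = 2.305 m; N'_1 = 84·cos(-3.8°) − 2·2.305 = 79.2; c'Δl = 23.74; W sinα = -5.6
Slice 2: Δl = 1.5/cos8.0° = 1.515 m; N'_2 = 134·cos8.0° − 18·1.515 = 105.4; c'Δl = 15.60; W sinα = 18.6
Slice 3: Δl = 2.8/cos21.7° = 3.014 m; N'_3 = 219·cos21.7° − 23·3.014 = 134.2; c'Δl = 31.04; W sinα = 81.0
Slice 4: Δl = 1.3/cos36.2° = 1.611 m; N'_4 = 74·cos36.2° − 21·1.611 = 25.9; c'Δl = 16.59; W sinα = 43.7
Slice 5: Δl = 2.0/cos50.1° = 3.118 m; N'_5 = 55·cos50.1° − 4·3.118 = 22.8; c'Δl = 32.11; W sinα = 42.2
Σc'Δl = 119.1 kN/m; ΣN' = 367.5 kN/m; ΣW sinα = 180.0 kN/m
Resisting = 119.1 + 367.5·tan32.1° = 119.1 + 230.5 = 349.6 kN/m
FS = 349.6 / 180.0 = 1.943

FS = 1.94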